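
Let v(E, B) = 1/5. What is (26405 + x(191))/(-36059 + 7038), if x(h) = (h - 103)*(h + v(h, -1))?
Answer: -216153/145105 ≈ -1.4896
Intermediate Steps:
v(E, B) = ⅕
x(h) = (-103 + h)*(⅕ + h) (x(h) = (h - 103)*(h + ⅕) = (-103 + h)*(⅕ + h))
(26405 + x(191))/(-36059 + 7038) = (26405 + (-103/5 + 191² - 514/5*191))/(-36059 + 7038) = (26405 + (-103/5 + 36481 - 98174/5))/(-29021) = (26405 + 84128/5)*(-1/29021) = (216153/5)*(-1/29021) = -216153/145105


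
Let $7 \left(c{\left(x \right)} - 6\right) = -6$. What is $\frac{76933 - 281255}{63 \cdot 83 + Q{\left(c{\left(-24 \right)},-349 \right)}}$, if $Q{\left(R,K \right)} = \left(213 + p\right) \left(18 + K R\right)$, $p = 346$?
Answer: $\frac{1430254}{6916239} \approx 0.2068$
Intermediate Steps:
$c{\left(x \right)} = \frac{36}{7}$ ($c{\left(x \right)} = 6 + \frac{1}{7} \left(-6\right) = 6 - \frac{6}{7} = \frac{36}{7}$)
$Q{\left(R,K \right)} = 10062 + 559 K R$ ($Q{\left(R,K \right)} = \left(213 + 346\right) \left(18 + K R\right) = 559 \left(18 + K R\right) = 10062 + 559 K R$)
$\frac{76933 - 281255}{63 \cdot 83 + Q{\left(c{\left(-24 \right)},-349 \right)}} = \frac{76933 - 281255}{63 \cdot 83 + \left(10062 + 559 \left(-349\right) \frac{36}{7}\right)} = - \frac{204322}{5229 + \left(10062 - \frac{7023276}{7}\right)} = - \frac{204322}{5229 - \frac{6952842}{7}} = - \frac{204322}{- \frac{6916239}{7}} = \left(-204322\right) \left(- \frac{7}{6916239}\right) = \frac{1430254}{6916239}$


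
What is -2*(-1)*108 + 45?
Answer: 261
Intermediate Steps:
-2*(-1)*108 + 45 = 2*108 + 45 = 216 + 45 = 261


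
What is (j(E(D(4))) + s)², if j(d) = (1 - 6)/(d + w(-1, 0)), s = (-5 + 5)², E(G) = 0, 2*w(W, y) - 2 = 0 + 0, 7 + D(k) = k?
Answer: 25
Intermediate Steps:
D(k) = -7 + k
w(W, y) = 1 (w(W, y) = 1 + (0 + 0)/2 = 1 + (½)*0 = 1 + 0 = 1)
s = 0 (s = 0² = 0)
j(d) = -5/(1 + d) (j(d) = (1 - 6)/(d + 1) = -5/(1 + d))
(j(E(D(4))) + s)² = (-5/(1 + 0) + 0)² = (-5/1 + 0)² = (-5*1 + 0)² = (-5 + 0)² = (-5)² = 25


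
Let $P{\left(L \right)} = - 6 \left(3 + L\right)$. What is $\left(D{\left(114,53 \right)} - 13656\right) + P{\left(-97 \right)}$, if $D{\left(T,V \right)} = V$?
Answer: $-13039$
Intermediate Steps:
$P{\left(L \right)} = -18 - 6 L$
$\left(D{\left(114,53 \right)} - 13656\right) + P{\left(-97 \right)} = \left(53 - 13656\right) - -564 = -13603 + \left(-18 + 582\right) = -13603 + 564 = -13039$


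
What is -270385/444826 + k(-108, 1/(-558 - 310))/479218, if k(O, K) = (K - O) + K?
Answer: -28106994168087/46257591856756 ≈ -0.60762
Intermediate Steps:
k(O, K) = -O + 2*K
-270385/444826 + k(-108, 1/(-558 - 310))/479218 = -270385/444826 + (-1*(-108) + 2/(-558 - 310))/479218 = -270385*1/444826 + (108 + 2/(-868))*(1/479218) = -270385/444826 + (108 + 2*(-1/868))*(1/479218) = -270385/444826 + (108 - 1/434)*(1/479218) = -270385/444826 + (46871/434)*(1/479218) = -270385/444826 + 46871/207980612 = -28106994168087/46257591856756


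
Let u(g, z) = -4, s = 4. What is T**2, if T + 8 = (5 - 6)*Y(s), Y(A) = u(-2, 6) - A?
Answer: 0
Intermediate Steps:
Y(A) = -4 - A
T = 0 (T = -8 + (5 - 6)*(-4 - 1*4) = -8 - (-4 - 4) = -8 - 1*(-8) = -8 + 8 = 0)
T**2 = 0**2 = 0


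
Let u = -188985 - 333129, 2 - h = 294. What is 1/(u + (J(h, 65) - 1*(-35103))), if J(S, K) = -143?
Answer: -1/487154 ≈ -2.0527e-6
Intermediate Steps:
h = -292 (h = 2 - 1*294 = 2 - 294 = -292)
u = -522114
1/(u + (J(h, 65) - 1*(-35103))) = 1/(-522114 + (-143 - 1*(-35103))) = 1/(-522114 + (-143 + 35103)) = 1/(-522114 + 34960) = 1/(-487154) = -1/487154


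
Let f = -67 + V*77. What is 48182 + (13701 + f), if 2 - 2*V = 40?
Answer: 60353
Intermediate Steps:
V = -19 (V = 1 - ½*40 = 1 - 20 = -19)
f = -1530 (f = -67 - 19*77 = -67 - 1463 = -1530)
48182 + (13701 + f) = 48182 + (13701 - 1530) = 48182 + 12171 = 60353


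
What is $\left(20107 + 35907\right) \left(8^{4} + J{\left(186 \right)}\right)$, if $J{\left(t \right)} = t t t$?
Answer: $360671457328$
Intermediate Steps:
$J{\left(t \right)} = t^{3}$ ($J{\left(t \right)} = t^{2} t = t^{3}$)
$\left(20107 + 35907\right) \left(8^{4} + J{\left(186 \right)}\right) = \left(20107 + 35907\right) \left(8^{4} + 186^{3}\right) = 56014 \left(4096 + 6434856\right) = 56014 \cdot 6438952 = 360671457328$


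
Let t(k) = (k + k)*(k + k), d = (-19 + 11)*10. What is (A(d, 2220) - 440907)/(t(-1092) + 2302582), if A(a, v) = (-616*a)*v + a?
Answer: 108960613/7072438 ≈ 15.406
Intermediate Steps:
d = -80 (d = -8*10 = -80)
A(a, v) = a - 616*a*v (A(a, v) = -616*a*v + a = a - 616*a*v)
t(k) = 4*k² (t(k) = (2*k)*(2*k) = 4*k²)
(A(d, 2220) - 440907)/(t(-1092) + 2302582) = (-80*(1 - 616*2220) - 440907)/(4*(-1092)² + 2302582) = (-80*(1 - 1367520) - 440907)/(4*1192464 + 2302582) = (-80*(-1367519) - 440907)/(4769856 + 2302582) = (109401520 - 440907)/7072438 = 108960613*(1/7072438) = 108960613/7072438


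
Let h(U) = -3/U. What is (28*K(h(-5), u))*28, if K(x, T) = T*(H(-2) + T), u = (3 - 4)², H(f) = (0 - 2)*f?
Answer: 3920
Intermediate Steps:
H(f) = -2*f
u = 1 (u = (-1)² = 1)
K(x, T) = T*(4 + T) (K(x, T) = T*(-2*(-2) + T) = T*(4 + T))
(28*K(h(-5), u))*28 = (28*(1*(4 + 1)))*28 = (28*(1*5))*28 = (28*5)*28 = 140*28 = 3920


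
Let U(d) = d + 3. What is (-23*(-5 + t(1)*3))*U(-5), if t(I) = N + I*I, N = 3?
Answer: 322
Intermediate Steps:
U(d) = 3 + d
t(I) = 3 + I² (t(I) = 3 + I*I = 3 + I²)
(-23*(-5 + t(1)*3))*U(-5) = (-23*(-5 + (3 + 1²)*3))*(3 - 5) = -23*(-5 + (3 + 1)*3)*(-2) = -23*(-5 + 4*3)*(-2) = -23*(-5 + 12)*(-2) = -23*7*(-2) = -161*(-2) = 322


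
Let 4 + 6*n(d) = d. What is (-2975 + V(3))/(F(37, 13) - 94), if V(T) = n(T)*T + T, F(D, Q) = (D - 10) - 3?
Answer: 1189/28 ≈ 42.464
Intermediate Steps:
F(D, Q) = -13 + D (F(D, Q) = (-10 + D) - 3 = -13 + D)
n(d) = -⅔ + d/6
V(T) = T + T*(-⅔ + T/6) (V(T) = (-⅔ + T/6)*T + T = T*(-⅔ + T/6) + T = T + T*(-⅔ + T/6))
(-2975 + V(3))/(F(37, 13) - 94) = (-2975 + (⅙)*3*(2 + 3))/((-13 + 37) - 94) = (-2975 + (⅙)*3*5)/(24 - 94) = (-2975 + 5/2)/(-70) = -5945/2*(-1/70) = 1189/28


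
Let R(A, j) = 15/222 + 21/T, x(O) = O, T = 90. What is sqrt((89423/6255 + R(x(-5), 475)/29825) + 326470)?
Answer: 2*sqrt(17283781532686245639295)/460169925 ≈ 571.39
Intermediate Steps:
R(A, j) = 167/555 (R(A, j) = 15/222 + 21/90 = 15*(1/222) + 21*(1/90) = 5/74 + 7/30 = 167/555)
sqrt((89423/6255 + R(x(-5), 475)/29825) + 326470) = sqrt((89423/6255 + (167/555)/29825) + 326470) = sqrt((89423*(1/6255) + (167/555)*(1/29825)) + 326470) = sqrt((89423/6255 + 167/16552875) + 326470) = sqrt(98680585714/6902548875 + 326470) = sqrt(2253573811806964/6902548875) = 2*sqrt(17283781532686245639295)/460169925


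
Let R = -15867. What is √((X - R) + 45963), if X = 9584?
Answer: √71414 ≈ 267.23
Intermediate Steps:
√((X - R) + 45963) = √((9584 - 1*(-15867)) + 45963) = √((9584 + 15867) + 45963) = √(25451 + 45963) = √71414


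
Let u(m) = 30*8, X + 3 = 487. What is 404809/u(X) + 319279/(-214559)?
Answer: 86778787271/51494160 ≈ 1685.2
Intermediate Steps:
X = 484 (X = -3 + 487 = 484)
u(m) = 240
404809/u(X) + 319279/(-214559) = 404809/240 + 319279/(-214559) = 404809*(1/240) + 319279*(-1/214559) = 404809/240 - 319279/214559 = 86778787271/51494160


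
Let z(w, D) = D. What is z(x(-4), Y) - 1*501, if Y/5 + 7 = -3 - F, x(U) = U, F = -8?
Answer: -511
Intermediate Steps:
Y = -10 (Y = -35 + 5*(-3 - 1*(-8)) = -35 + 5*(-3 + 8) = -35 + 5*5 = -35 + 25 = -10)
z(x(-4), Y) - 1*501 = -10 - 1*501 = -10 - 501 = -511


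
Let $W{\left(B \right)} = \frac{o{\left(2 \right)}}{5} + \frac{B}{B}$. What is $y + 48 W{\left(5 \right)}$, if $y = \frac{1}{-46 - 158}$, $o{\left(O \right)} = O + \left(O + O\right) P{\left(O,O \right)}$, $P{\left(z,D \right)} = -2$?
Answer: $- \frac{9797}{1020} \approx -9.6049$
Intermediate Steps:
$o{\left(O \right)} = - 3 O$ ($o{\left(O \right)} = O + \left(O + O\right) \left(-2\right) = O + 2 O \left(-2\right) = O - 4 O = - 3 O$)
$W{\left(B \right)} = - \frac{1}{5}$ ($W{\left(B \right)} = \frac{\left(-3\right) 2}{5} + \frac{B}{B} = \left(-6\right) \frac{1}{5} + 1 = - \frac{6}{5} + 1 = - \frac{1}{5}$)
$y = - \frac{1}{204}$ ($y = \frac{1}{-204} = - \frac{1}{204} \approx -0.004902$)
$y + 48 W{\left(5 \right)} = - \frac{1}{204} + 48 \left(- \frac{1}{5}\right) = - \frac{1}{204} - \frac{48}{5} = - \frac{9797}{1020}$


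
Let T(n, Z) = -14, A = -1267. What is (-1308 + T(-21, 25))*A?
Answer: 1674974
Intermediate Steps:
(-1308 + T(-21, 25))*A = (-1308 - 14)*(-1267) = -1322*(-1267) = 1674974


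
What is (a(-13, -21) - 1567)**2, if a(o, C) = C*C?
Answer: 1267876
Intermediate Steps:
a(o, C) = C**2
(a(-13, -21) - 1567)**2 = ((-21)**2 - 1567)**2 = (441 - 1567)**2 = (-1126)**2 = 1267876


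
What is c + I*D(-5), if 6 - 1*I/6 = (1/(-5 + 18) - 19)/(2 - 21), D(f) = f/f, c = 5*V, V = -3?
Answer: 3711/247 ≈ 15.024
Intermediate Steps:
c = -15 (c = 5*(-3) = -15)
D(f) = 1
I = 7416/247 (I = 36 - 6*(1/(-5 + 18) - 19)/(2 - 21) = 36 - 6*(1/13 - 19)/(-19) = 36 - 6*(1/13 - 19)*(-1)/19 = 36 - (-1476)*(-1)/(13*19) = 36 - 6*246/247 = 36 - 1476/247 = 7416/247 ≈ 30.024)
c + I*D(-5) = -15 + (7416/247)*1 = -15 + 7416/247 = 3711/247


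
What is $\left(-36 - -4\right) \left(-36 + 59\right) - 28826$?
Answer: $-29562$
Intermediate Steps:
$\left(-36 - -4\right) \left(-36 + 59\right) - 28826 = \left(-36 + 4\right) 23 - 28826 = \left(-32\right) 23 - 28826 = -736 - 28826 = -29562$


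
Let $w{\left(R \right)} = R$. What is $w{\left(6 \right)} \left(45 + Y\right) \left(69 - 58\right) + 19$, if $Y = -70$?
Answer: $-1631$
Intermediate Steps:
$w{\left(6 \right)} \left(45 + Y\right) \left(69 - 58\right) + 19 = 6 \left(45 - 70\right) \left(69 - 58\right) + 19 = 6 \left(\left(-25\right) 11\right) + 19 = 6 \left(-275\right) + 19 = -1650 + 19 = -1631$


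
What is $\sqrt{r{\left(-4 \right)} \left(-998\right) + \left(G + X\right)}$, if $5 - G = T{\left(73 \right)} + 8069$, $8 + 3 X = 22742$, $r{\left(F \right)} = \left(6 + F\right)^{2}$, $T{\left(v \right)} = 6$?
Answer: $2 i \sqrt{1121} \approx 66.963 i$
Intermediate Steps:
$X = 7578$ ($X = - \frac{8}{3} + \frac{1}{3} \cdot 22742 = - \frac{8}{3} + \frac{22742}{3} = 7578$)
$G = -8070$ ($G = 5 - \left(6 + 8069\right) = 5 - 8075 = -8070$)
$\sqrt{r{\left(-4 \right)} \left(-998\right) + \left(G + X\right)} = \sqrt{\left(6 - 4\right)^{2} \left(-998\right) + \left(-8070 + 7578\right)} = \sqrt{2^{2} \left(-998\right) - 492} = \sqrt{4 \left(-998\right) - 492} = \sqrt{-3992 - 492} = \sqrt{-4484} = 2 i \sqrt{1121}$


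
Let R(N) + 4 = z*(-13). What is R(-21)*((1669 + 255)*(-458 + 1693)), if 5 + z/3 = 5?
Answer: -9504560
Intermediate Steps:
z = 0 (z = -15 + 3*5 = -15 + 15 = 0)
R(N) = -4 (R(N) = -4 + 0*(-13) = -4 + 0 = -4)
R(-21)*((1669 + 255)*(-458 + 1693)) = -4*(1669 + 255)*(-458 + 1693) = -7696*1235 = -4*2376140 = -9504560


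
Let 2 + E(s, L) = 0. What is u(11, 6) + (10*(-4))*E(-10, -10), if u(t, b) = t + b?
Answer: 97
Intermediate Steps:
u(t, b) = b + t
E(s, L) = -2 (E(s, L) = -2 + 0 = -2)
u(11, 6) + (10*(-4))*E(-10, -10) = (6 + 11) + (10*(-4))*(-2) = 17 - 40*(-2) = 17 + 80 = 97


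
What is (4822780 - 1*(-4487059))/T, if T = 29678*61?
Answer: 846349/164578 ≈ 5.1425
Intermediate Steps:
T = 1810358
(4822780 - 1*(-4487059))/T = (4822780 - 1*(-4487059))/1810358 = (4822780 + 4487059)*(1/1810358) = 9309839*(1/1810358) = 846349/164578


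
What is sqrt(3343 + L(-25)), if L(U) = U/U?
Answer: 4*sqrt(209) ≈ 57.827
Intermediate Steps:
L(U) = 1
sqrt(3343 + L(-25)) = sqrt(3343 + 1) = sqrt(3344) = 4*sqrt(209)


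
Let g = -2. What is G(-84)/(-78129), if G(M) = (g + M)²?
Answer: -7396/78129 ≈ -0.094664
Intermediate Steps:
G(M) = (-2 + M)²
G(-84)/(-78129) = (-2 - 84)²/(-78129) = (-86)²*(-1/78129) = 7396*(-1/78129) = -7396/78129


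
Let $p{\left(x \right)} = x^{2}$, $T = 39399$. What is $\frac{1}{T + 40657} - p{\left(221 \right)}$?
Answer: $- \frac{3910015095}{80056} \approx -48841.0$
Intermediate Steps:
$\frac{1}{T + 40657} - p{\left(221 \right)} = \frac{1}{39399 + 40657} - 221^{2} = \frac{1}{80056} - 48841 = - \frac{3910015095}{80056}$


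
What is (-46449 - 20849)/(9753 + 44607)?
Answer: -33649/27180 ≈ -1.2380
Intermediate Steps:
(-46449 - 20849)/(9753 + 44607) = -67298/54360 = -67298*1/54360 = -33649/27180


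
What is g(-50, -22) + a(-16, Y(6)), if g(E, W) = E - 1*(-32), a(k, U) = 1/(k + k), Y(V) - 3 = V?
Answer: -577/32 ≈ -18.031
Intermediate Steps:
Y(V) = 3 + V
a(k, U) = 1/(2*k)
g(E, W) = 32 + E (g(E, W) = E + 32 = 32 + E)
g(-50, -22) + a(-16, Y(6)) = (32 - 50) + (1/2)/(-16) = -18 + (1/2)*(-1/16) = -18 - 1/32 = -577/32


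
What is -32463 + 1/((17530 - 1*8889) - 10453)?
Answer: -58822957/1812 ≈ -32463.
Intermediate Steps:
-32463 + 1/((17530 - 1*8889) - 10453) = -32463 + 1/((17530 - 8889) - 10453) = -32463 + 1/(8641 - 10453) = -32463 + 1/(-1812) = -32463 - 1/1812 = -58822957/1812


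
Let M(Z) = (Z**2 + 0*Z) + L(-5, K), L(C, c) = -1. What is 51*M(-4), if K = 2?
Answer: 765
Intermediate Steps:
M(Z) = -1 + Z**2 (M(Z) = (Z**2 + 0*Z) - 1 = (Z**2 + 0) - 1 = Z**2 - 1 = -1 + Z**2)
51*M(-4) = 51*(-1 + (-4)**2) = 51*(-1 + 16) = 51*15 = 765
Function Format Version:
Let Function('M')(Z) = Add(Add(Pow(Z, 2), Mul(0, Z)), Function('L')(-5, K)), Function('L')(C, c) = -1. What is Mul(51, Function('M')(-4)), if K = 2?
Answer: 765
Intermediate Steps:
Function('M')(Z) = Add(-1, Pow(Z, 2)) (Function('M')(Z) = Add(Add(Pow(Z, 2), Mul(0, Z)), -1) = Add(Add(Pow(Z, 2), 0), -1) = Add(Pow(Z, 2), -1) = Add(-1, Pow(Z, 2)))
Mul(51, Function('M')(-4)) = Mul(51, Add(-1, Pow(-4, 2))) = Mul(51, Add(-1, 16)) = Mul(51, 15) = 765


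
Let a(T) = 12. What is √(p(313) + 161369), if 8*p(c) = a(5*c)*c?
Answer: √647354/2 ≈ 402.29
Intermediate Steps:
p(c) = 3*c/2 (p(c) = (12*c)/8 = 3*c/2)
√(p(313) + 161369) = √((3/2)*313 + 161369) = √(939/2 + 161369) = √(323677/2) = √647354/2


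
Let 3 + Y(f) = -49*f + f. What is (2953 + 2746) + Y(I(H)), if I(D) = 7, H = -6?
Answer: 5360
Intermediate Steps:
Y(f) = -3 - 48*f (Y(f) = -3 + (-49*f + f) = -3 - 48*f)
(2953 + 2746) + Y(I(H)) = (2953 + 2746) + (-3 - 48*7) = 5699 + (-3 - 336) = 5699 - 339 = 5360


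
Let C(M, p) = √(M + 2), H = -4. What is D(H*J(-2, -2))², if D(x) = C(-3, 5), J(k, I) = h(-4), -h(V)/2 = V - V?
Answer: -1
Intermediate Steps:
C(M, p) = √(2 + M)
h(V) = 0 (h(V) = -2*(V - V) = -2*0 = 0)
J(k, I) = 0
D(x) = I (D(x) = √(2 - 3) = √(-1) = I)
D(H*J(-2, -2))² = I² = -1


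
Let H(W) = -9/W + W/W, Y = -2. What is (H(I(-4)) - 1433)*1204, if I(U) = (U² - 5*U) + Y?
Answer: -29315594/17 ≈ -1.7244e+6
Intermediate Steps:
I(U) = -2 + U² - 5*U (I(U) = (U² - 5*U) - 2 = -2 + U² - 5*U)
H(W) = 1 - 9/W (H(W) = -9/W + 1 = 1 - 9/W)
(H(I(-4)) - 1433)*1204 = ((-9 + (-2 + (-4)² - 5*(-4)))/(-2 + (-4)² - 5*(-4)) - 1433)*1204 = ((-9 + (-2 + 16 + 20))/(-2 + 16 + 20) - 1433)*1204 = ((-9 + 34)/34 - 1433)*1204 = ((1/34)*25 - 1433)*1204 = (25/34 - 1433)*1204 = -48697/34*1204 = -29315594/17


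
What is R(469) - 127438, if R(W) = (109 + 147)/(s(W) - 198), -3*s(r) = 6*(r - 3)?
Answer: -72002598/565 ≈ -1.2744e+5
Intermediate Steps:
s(r) = 6 - 2*r (s(r) = -2*(r - 3) = -2*(-3 + r) = -(-18 + 6*r)/3 = 6 - 2*r)
R(W) = 256/(-192 - 2*W) (R(W) = (109 + 147)/((6 - 2*W) - 198) = 256/(-192 - 2*W))
R(469) - 127438 = -128/(96 + 469) - 127438 = -128/565 - 127438 = -72002598/565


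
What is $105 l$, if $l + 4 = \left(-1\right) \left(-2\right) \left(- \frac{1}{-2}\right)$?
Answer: $-315$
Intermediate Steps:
$l = -3$ ($l = -4 + \left(-1\right) \left(-2\right) \left(- \frac{1}{-2}\right) = -4 + 2 \left(\left(-1\right) \left(- \frac{1}{2}\right)\right) = -4 + 2 \cdot \frac{1}{2} = -4 + 1 = -3$)
$105 l = 105 \left(-3\right) = -315$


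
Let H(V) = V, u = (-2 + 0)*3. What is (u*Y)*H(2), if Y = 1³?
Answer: -12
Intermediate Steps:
Y = 1
u = -6 (u = -2*3 = -6)
(u*Y)*H(2) = -6*1*2 = -6*2 = -12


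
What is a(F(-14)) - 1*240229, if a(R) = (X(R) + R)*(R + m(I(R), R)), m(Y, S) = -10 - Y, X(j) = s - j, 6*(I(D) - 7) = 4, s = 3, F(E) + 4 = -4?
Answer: -240306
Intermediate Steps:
F(E) = -8 (F(E) = -4 - 4 = -8)
I(D) = 23/3 (I(D) = 7 + (⅙)*4 = 7 + ⅔ = 23/3)
X(j) = 3 - j
a(R) = -53 + 3*R (a(R) = ((3 - R) + R)*(R + (-10 - 1*23/3)) = 3*(R + (-10 - 23/3)) = 3*(R - 53/3) = 3*(-53/3 + R) = -53 + 3*R)
a(F(-14)) - 1*240229 = (-53 + 3*(-8)) - 1*240229 = (-53 - 24) - 240229 = -77 - 240229 = -240306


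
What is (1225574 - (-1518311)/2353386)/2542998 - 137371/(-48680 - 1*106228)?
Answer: 451891594107911/330153516666078 ≈ 1.3687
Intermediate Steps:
(1225574 - (-1518311)/2353386)/2542998 - 137371/(-48680 - 1*106228) = (1225574 - (-1518311)/2353386)*(1/2542998) - 137371/(-48680 - 106228) = (1225574 - 1*(-1518311/2353386))*(1/2542998) - 137371/(-154908) = (1225574 + 1518311/2353386)*(1/2542998) - 137371*(-1/154908) = (2884250211875/2353386)*(1/2542998) + 10567/11916 = 2884250211875/5984655891228 + 10567/11916 = 451891594107911/330153516666078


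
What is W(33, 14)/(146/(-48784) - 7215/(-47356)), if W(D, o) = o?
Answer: 4042876432/43132823 ≈ 93.731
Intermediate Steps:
W(33, 14)/(146/(-48784) - 7215/(-47356)) = 14/(146/(-48784) - 7215/(-47356)) = 14/(146*(-1/48784) - 7215*(-1/47356)) = 14/(-73/24392 + 7215/47356) = 14/(43132823/288776888) = 14*(288776888/43132823) = 4042876432/43132823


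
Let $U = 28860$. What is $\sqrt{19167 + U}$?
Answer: $\sqrt{48027} \approx 219.15$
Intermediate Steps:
$\sqrt{19167 + U} = \sqrt{19167 + 28860} = \sqrt{48027}$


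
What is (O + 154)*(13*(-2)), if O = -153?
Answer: -26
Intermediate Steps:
(O + 154)*(13*(-2)) = (-153 + 154)*(13*(-2)) = 1*(-26) = -26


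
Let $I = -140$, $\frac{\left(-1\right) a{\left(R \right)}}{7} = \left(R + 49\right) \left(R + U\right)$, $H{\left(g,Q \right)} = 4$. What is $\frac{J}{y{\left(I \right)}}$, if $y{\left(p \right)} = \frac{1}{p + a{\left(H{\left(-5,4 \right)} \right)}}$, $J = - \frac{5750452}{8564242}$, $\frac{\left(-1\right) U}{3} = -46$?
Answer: $\frac{151875187772}{4282121} \approx 35467.0$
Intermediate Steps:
$U = 138$ ($U = \left(-3\right) \left(-46\right) = 138$)
$a{\left(R \right)} = - 7 \left(49 + R\right) \left(138 + R\right)$ ($a{\left(R \right)} = - 7 \left(R + 49\right) \left(R + 138\right) = - 7 \left(49 + R\right) \left(138 + R\right)$)
$J = - \frac{2875226}{4282121}$ ($J = \left(-5750452\right) \frac{1}{8564242} = - \frac{2875226}{4282121} \approx -0.67145$)
$y{\left(p \right)} = \frac{1}{-52682 + p}$ ($y{\left(p \right)} = \frac{1}{p - \left(52570 + 112\right)} = \frac{1}{p - 52682} = \frac{1}{-52682 + p}$)
$\frac{J}{y{\left(I \right)}} = - \frac{2875226}{4282121 \frac{1}{-52682 - 140}} = - \frac{2875226}{4282121 \frac{1}{-52822}} = - \frac{2875226}{4282121 \left(- \frac{1}{52822}\right)} = \left(- \frac{2875226}{4282121}\right) \left(-52822\right) = \frac{151875187772}{4282121}$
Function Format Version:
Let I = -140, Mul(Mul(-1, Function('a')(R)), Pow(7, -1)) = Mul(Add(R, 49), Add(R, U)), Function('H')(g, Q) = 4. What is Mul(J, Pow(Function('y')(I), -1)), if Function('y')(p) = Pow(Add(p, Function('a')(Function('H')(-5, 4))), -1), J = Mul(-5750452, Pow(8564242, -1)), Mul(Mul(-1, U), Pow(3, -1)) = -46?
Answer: Rational(151875187772, 4282121) ≈ 35467.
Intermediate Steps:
U = 138 (U = Mul(-3, -46) = 138)
Function('a')(R) = Mul(-7, Add(49, R), Add(138, R)) (Function('a')(R) = Mul(-7, Mul(Add(R, 49), Add(R, 138))) = Mul(-7, Mul(Add(49, R), Add(138, R))) = Mul(-7, Add(49, R), Add(138, R)))
J = Rational(-2875226, 4282121) (J = Mul(-5750452, Rational(1, 8564242)) = Rational(-2875226, 4282121) ≈ -0.67145)
Function('y')(p) = Pow(Add(-52682, p), -1) (Function('y')(p) = Pow(Add(p, Add(-47334, Mul(-1309, 4), Mul(-7, Pow(4, 2)))), -1) = Pow(Add(p, Add(-47334, -5236, Mul(-7, 16))), -1) = Pow(Add(p, Add(-47334, -5236, -112)), -1) = Pow(Add(p, -52682), -1) = Pow(Add(-52682, p), -1))
Mul(J, Pow(Function('y')(I), -1)) = Mul(Rational(-2875226, 4282121), Pow(Pow(Add(-52682, -140), -1), -1)) = Mul(Rational(-2875226, 4282121), Pow(Pow(-52822, -1), -1)) = Mul(Rational(-2875226, 4282121), Pow(Rational(-1, 52822), -1)) = Mul(Rational(-2875226, 4282121), -52822) = Rational(151875187772, 4282121)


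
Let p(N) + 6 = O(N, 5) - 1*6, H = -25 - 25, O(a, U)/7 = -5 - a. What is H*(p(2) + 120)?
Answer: -2950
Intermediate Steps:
O(a, U) = -35 - 7*a (O(a, U) = 7*(-5 - a) = -35 - 7*a)
H = -50
p(N) = -47 - 7*N (p(N) = -6 + ((-35 - 7*N) - 1*6) = -6 + ((-35 - 7*N) - 6) = -6 + (-41 - 7*N) = -47 - 7*N)
H*(p(2) + 120) = -50*((-47 - 7*2) + 120) = -50*((-47 - 14) + 120) = -50*(-61 + 120) = -50*59 = -2950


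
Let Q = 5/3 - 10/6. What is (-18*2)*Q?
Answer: 0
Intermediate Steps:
Q = 0 (Q = 5*(1/3) - 10*1/6 = 5/3 - 5/3 = 0)
(-18*2)*Q = -18*2*0 = -36*0 = 0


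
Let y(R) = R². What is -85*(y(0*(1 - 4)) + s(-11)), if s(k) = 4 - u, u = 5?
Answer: 85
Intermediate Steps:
s(k) = -1 (s(k) = 4 - 1*5 = 4 - 5 = -1)
-85*(y(0*(1 - 4)) + s(-11)) = -85*((0*(1 - 4))² - 1) = -85*((0*(-3))² - 1) = -85*(0² - 1) = -85*(0 - 1) = -85*(-1) = 85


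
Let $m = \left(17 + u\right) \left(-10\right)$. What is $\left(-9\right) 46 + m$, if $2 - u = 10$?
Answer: $-504$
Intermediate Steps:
$u = -8$ ($u = 2 - 10 = -8$)
$m = -90$ ($m = \left(17 - 8\right) \left(-10\right) = 9 \left(-10\right) = -90$)
$\left(-9\right) 46 + m = \left(-9\right) 46 - 90 = -414 - 90 = -504$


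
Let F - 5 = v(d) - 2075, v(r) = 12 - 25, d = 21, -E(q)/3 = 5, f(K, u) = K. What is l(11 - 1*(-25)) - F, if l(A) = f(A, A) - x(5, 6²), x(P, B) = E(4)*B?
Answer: 2659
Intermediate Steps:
E(q) = -15 (E(q) = -3*5 = -15)
x(P, B) = -15*B
v(r) = -13
F = -2083 (F = 5 + (-13 - 2075) = 5 - 2088 = -2083)
l(A) = 540 + A (l(A) = A - (-15)*6² = A - (-15)*36 = A - 1*(-540) = A + 540 = 540 + A)
l(11 - 1*(-25)) - F = (540 + (11 - 1*(-25))) - 1*(-2083) = (540 + (11 + 25)) + 2083 = (540 + 36) + 2083 = 576 + 2083 = 2659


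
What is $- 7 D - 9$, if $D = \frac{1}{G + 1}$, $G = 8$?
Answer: $- \frac{88}{9} \approx -9.7778$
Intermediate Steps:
$D = \frac{1}{9}$ ($D = \frac{1}{8 + 1} = \frac{1}{9} \approx 0.11111$)
$- 7 D - 9 = \left(-7\right) \frac{1}{9} - 9 = - \frac{7}{9} - 9 = - \frac{88}{9}$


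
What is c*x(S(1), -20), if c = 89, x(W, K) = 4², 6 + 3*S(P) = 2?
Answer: 1424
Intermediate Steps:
S(P) = -4/3 (S(P) = -2 + (⅓)*2 = -2 + ⅔ = -4/3)
x(W, K) = 16
c*x(S(1), -20) = 89*16 = 1424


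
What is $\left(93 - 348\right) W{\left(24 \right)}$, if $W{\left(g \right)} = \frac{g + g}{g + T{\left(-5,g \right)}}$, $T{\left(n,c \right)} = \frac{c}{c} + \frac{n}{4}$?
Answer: $- \frac{9792}{19} \approx -515.37$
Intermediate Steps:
$T{\left(n,c \right)} = 1 + \frac{n}{4}$ ($T{\left(n,c \right)} = 1 + n \frac{1}{4} = 1 + \frac{n}{4}$)
$W{\left(g \right)} = \frac{2 g}{- \frac{1}{4} + g}$ ($W{\left(g \right)} = \frac{g + g}{g + \left(1 + \frac{1}{4} \left(-5\right)\right)} = \frac{2 g}{g + \left(1 - \frac{5}{4}\right)} = \frac{2 g}{g - \frac{1}{4}} = \frac{2 g}{- \frac{1}{4} + g}$)
$\left(93 - 348\right) W{\left(24 \right)} = \left(93 - 348\right) 8 \cdot 24 \frac{1}{-1 + 4 \cdot 24} = - 255 \cdot 8 \cdot 24 \frac{1}{-1 + 96} = - 255 \cdot 8 \cdot 24 \cdot \frac{1}{95} = \left(-255\right) \frac{192}{95} = - \frac{9792}{19}$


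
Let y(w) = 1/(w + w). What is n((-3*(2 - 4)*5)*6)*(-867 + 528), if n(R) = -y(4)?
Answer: 339/8 ≈ 42.375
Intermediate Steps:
y(w) = 1/(2*w)
n(R) = -⅛ (n(R) = -1/(2*4) = -1*⅛ = -⅛)
n((-3*(2 - 4)*5)*6)*(-867 + 528) = -(-867 + 528)/8 = -⅛*(-339) = 339/8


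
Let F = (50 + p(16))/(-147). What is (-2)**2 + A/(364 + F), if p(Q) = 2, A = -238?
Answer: 89419/26728 ≈ 3.3455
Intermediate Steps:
F = -52/147 (F = (50 + 2)/(-147) = 52*(-1/147) = -52/147 ≈ -0.35374)
(-2)**2 + A/(364 + F) = (-2)**2 - 238/(364 - 52/147) = 4 - 238/53456/147 = 4 - 238*147/53456 = 4 - 17493/26728 = 89419/26728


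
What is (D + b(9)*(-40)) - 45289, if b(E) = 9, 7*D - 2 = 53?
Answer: -319488/7 ≈ -45641.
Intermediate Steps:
D = 55/7 (D = 2/7 + (⅐)*53 = 2/7 + 53/7 = 55/7 ≈ 7.8571)
(D + b(9)*(-40)) - 45289 = (55/7 + 9*(-40)) - 45289 = (55/7 - 360) - 45289 = -2465/7 - 45289 = -319488/7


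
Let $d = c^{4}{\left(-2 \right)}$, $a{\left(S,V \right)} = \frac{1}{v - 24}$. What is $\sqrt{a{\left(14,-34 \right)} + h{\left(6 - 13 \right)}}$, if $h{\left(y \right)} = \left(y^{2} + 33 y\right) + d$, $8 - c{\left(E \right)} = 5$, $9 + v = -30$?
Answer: $\frac{2 i \sqrt{11137}}{21} \approx 10.051 i$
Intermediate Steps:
$v = -39$ ($v = -9 - 30 = -39$)
$c{\left(E \right)} = 3$ ($c{\left(E \right)} = 8 - 5 = 3$)
$a{\left(S,V \right)} = - \frac{1}{63}$ ($a{\left(S,V \right)} = \frac{1}{-39 - 24} = \frac{1}{-63} = - \frac{1}{63}$)
$d = 81$ ($d = 3^{4} = 81$)
$h{\left(y \right)} = 81 + y^{2} + 33 y$ ($h{\left(y \right)} = \left(y^{2} + 33 y\right) + 81 = 81 + y^{2} + 33 y$)
$\sqrt{a{\left(14,-34 \right)} + h{\left(6 - 13 \right)}} = \sqrt{- \frac{1}{63} + \left(81 + \left(6 - 13\right)^{2} + 33 \left(6 - 13\right)\right)} = \sqrt{- \frac{1}{63} + \left(81 + \left(-7\right)^{2} + 33 \left(-7\right)\right)} = \sqrt{- \frac{1}{63} + \left(81 + 49 - 231\right)} = \sqrt{- \frac{1}{63} - 101} = \sqrt{- \frac{6364}{63}} = \frac{2 i \sqrt{11137}}{21}$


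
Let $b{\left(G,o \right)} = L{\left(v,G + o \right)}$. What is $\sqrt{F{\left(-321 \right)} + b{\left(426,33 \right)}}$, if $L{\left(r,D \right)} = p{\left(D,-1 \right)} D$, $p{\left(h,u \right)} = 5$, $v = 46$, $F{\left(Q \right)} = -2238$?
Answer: $\sqrt{57} \approx 7.5498$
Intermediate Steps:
$L{\left(r,D \right)} = 5 D$
$b{\left(G,o \right)} = 5 G + 5 o$ ($b{\left(G,o \right)} = 5 \left(G + o\right) = 5 G + 5 o$)
$\sqrt{F{\left(-321 \right)} + b{\left(426,33 \right)}} = \sqrt{-2238 + \left(5 \cdot 426 + 5 \cdot 33\right)} = \sqrt{-2238 + \left(2130 + 165\right)} = \sqrt{-2238 + 2295} = \sqrt{57}$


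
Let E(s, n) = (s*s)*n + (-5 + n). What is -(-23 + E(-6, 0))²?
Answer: -784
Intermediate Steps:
E(s, n) = -5 + n + n*s² (E(s, n) = s²*n + (-5 + n) = n*s² + (-5 + n) = -5 + n + n*s²)
-(-23 + E(-6, 0))² = -(-23 + (-5 + 0 + 0*(-6)²))² = -(-23 + (-5 + 0 + 0*36))² = -(-23 + (-5 + 0 + 0))² = -(-23 - 5)² = -1*(-28)² = -1*784 = -784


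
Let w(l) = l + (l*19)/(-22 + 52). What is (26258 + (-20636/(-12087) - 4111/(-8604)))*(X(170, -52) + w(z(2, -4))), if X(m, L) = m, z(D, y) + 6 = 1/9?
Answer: 875993579633393/207993096 ≈ 4.2116e+6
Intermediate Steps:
z(D, y) = -53/9 (z(D, y) = -6 + 1/9 = -6 + ⅑ = -53/9)
w(l) = 49*l/30 (w(l) = l + (19*l)/30 = l + (19*l)*(1/30) = l + 19*l/30 = 49*l/30)
(26258 + (-20636/(-12087) - 4111/(-8604)))*(X(170, -52) + w(z(2, -4))) = (26258 + (-20636/(-12087) - 4111/(-8604)))*(170 + (49/30)*(-53/9)) = (26258 + (-20636*(-1/12087) - 4111*(-1/8604)))*(170 - 2597/270) = (26258 + (20636/12087 + 4111/8604))*(43303/270) = (26258 + 8416363/3851724)*(43303/270) = (101146985155/3851724)*(43303/270) = 875993579633393/207993096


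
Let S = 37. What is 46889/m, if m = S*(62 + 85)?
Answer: 46889/5439 ≈ 8.6209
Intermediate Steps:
m = 5439 (m = 37*(62 + 85) = 37*147 = 5439)
46889/m = 46889/5439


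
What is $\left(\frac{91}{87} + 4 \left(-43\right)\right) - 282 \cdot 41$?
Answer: $- \frac{1020767}{87} \approx -11733.0$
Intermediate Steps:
$\left(\frac{91}{87} + 4 \left(-43\right)\right) - 282 \cdot 41 = \left(91 \cdot \frac{1}{87} - 172\right) - 11562 = \left(\frac{91}{87} - 172\right) - 11562 = - \frac{14873}{87} - 11562 = - \frac{1020767}{87}$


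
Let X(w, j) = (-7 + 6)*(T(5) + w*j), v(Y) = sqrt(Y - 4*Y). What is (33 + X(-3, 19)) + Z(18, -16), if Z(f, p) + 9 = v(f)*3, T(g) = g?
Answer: 76 + 9*I*sqrt(6) ≈ 76.0 + 22.045*I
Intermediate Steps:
v(Y) = sqrt(3)*sqrt(-Y) (v(Y) = sqrt(-3*Y) = sqrt(3)*sqrt(-Y))
Z(f, p) = -9 + 3*sqrt(3)*sqrt(-f) (Z(f, p) = -9 + (sqrt(3)*sqrt(-f))*3 = -9 + 3*sqrt(3)*sqrt(-f))
X(w, j) = -5 - j*w (X(w, j) = (-7 + 6)*(5 + w*j) = -(5 + j*w) = -5 - j*w)
(33 + X(-3, 19)) + Z(18, -16) = (33 + (-5 - 1*19*(-3))) + (-9 + 3*sqrt(3)*sqrt(-1*18)) = (33 + (-5 + 57)) + (-9 + 3*sqrt(3)*sqrt(-18)) = (33 + 52) + (-9 + 3*sqrt(3)*(3*I*sqrt(2))) = 85 + (-9 + 9*I*sqrt(6)) = 76 + 9*I*sqrt(6)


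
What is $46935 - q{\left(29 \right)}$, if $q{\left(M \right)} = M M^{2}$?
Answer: $22546$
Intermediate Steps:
$q{\left(M \right)} = M^{3}$
$46935 - q{\left(29 \right)} = 46935 - 29^{3} = 46935 - 24389 = 22546$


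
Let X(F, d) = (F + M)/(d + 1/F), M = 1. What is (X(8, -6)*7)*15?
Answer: -7560/47 ≈ -160.85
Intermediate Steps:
X(F, d) = (1 + F)/(d + 1/F) (X(F, d) = (F + 1)/(d + 1/F) = (1 + F)/(d + 1/F))
(X(8, -6)*7)*15 = ((8*(1 + 8)/(1 + 8*(-6)))*7)*15 = ((8*9/(1 - 48))*7)*15 = ((8*9/(-47))*7)*15 = ((8*(-1/47)*9)*7)*15 = -72/47*7*15 = -504/47*15 = -7560/47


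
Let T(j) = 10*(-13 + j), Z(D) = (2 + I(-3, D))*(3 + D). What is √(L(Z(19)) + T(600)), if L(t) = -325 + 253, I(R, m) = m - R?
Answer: √5798 ≈ 76.145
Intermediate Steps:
Z(D) = (3 + D)*(5 + D) (Z(D) = (2 + (D - 1*(-3)))*(3 + D) = (2 + (D + 3))*(3 + D) = (2 + (3 + D))*(3 + D) = (5 + D)*(3 + D) = (3 + D)*(5 + D))
L(t) = -72
T(j) = -130 + 10*j
√(L(Z(19)) + T(600)) = √(-72 + (-130 + 10*600)) = √(-72 + (-130 + 6000)) = √(-72 + 5870) = √5798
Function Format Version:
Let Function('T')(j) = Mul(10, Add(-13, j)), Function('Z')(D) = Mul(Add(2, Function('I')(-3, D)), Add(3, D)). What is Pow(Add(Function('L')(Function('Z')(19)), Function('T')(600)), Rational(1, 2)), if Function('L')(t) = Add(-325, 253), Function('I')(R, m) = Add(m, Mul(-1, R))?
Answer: Pow(5798, Rational(1, 2)) ≈ 76.145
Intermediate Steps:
Function('Z')(D) = Mul(Add(3, D), Add(5, D)) (Function('Z')(D) = Mul(Add(2, Add(D, Mul(-1, -3))), Add(3, D)) = Mul(Add(2, Add(D, 3)), Add(3, D)) = Mul(Add(2, Add(3, D)), Add(3, D)) = Mul(Add(5, D), Add(3, D)) = Mul(Add(3, D), Add(5, D)))
Function('L')(t) = -72
Function('T')(j) = Add(-130, Mul(10, j))
Pow(Add(Function('L')(Function('Z')(19)), Function('T')(600)), Rational(1, 2)) = Pow(Add(-72, Add(-130, Mul(10, 600))), Rational(1, 2)) = Pow(Add(-72, Add(-130, 6000)), Rational(1, 2)) = Pow(Add(-72, 5870), Rational(1, 2)) = Pow(5798, Rational(1, 2))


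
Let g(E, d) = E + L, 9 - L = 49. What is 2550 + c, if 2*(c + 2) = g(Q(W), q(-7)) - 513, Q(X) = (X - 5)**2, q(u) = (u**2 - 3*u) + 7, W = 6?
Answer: 2272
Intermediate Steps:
L = -40 (L = 9 - 1*49 = 9 - 49 = -40)
q(u) = 7 + u**2 - 3*u
Q(X) = (-5 + X)**2
g(E, d) = -40 + E (g(E, d) = E - 40 = -40 + E)
c = -278 (c = -2 + ((-40 + (-5 + 6)**2) - 513)/2 = -2 + ((-40 + 1**2) - 513)/2 = -2 + ((-40 + 1) - 513)/2 = -2 + (-39 - 513)/2 = -2 + (1/2)*(-552) = -2 - 276 = -278)
2550 + c = 2550 - 278 = 2272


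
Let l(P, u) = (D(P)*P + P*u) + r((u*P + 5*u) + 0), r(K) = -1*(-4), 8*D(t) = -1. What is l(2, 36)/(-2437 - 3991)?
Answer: -303/25712 ≈ -0.011784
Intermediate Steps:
D(t) = -1/8 (D(t) = (1/8)*(-1) = -1/8)
r(K) = 4
l(P, u) = 4 - P/8 + P*u (l(P, u) = (-P/8 + P*u) + 4 = 4 - P/8 + P*u)
l(2, 36)/(-2437 - 3991) = (4 - 1/8*2 + 2*36)/(-2437 - 3991) = (4 - 1/4 + 72)/(-6428) = (303/4)*(-1/6428) = -303/25712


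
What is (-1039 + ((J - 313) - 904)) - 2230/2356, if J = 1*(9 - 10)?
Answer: -2659861/1178 ≈ -2257.9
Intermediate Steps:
J = -1 (J = 1*(-1) = -1)
(-1039 + ((J - 313) - 904)) - 2230/2356 = (-1039 + ((-1 - 313) - 904)) - 2230/2356 = (-1039 + (-314 - 904)) - 2230*1/2356 = (-1039 - 1218) - 1115/1178 = -2257 - 1115/1178 = -2659861/1178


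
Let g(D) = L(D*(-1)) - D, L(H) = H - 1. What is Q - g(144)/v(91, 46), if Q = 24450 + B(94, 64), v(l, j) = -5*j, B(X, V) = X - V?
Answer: 5630111/230 ≈ 24479.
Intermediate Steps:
L(H) = -1 + H
Q = 24480 (Q = 24450 + (94 - 1*64) = 24450 + (94 - 64) = 24450 + 30 = 24480)
g(D) = -1 - 2*D (g(D) = (-1 + D*(-1)) - D = (-1 - D) - D = -1 - 2*D)
Q - g(144)/v(91, 46) = 24480 - (-1 - 2*144)/((-5*46)) = 24480 - (-1 - 288)/(-230) = 24480 - (-289)*(-1)/230 = 24480 - 1*289/230 = 24480 - 289/230 = 5630111/230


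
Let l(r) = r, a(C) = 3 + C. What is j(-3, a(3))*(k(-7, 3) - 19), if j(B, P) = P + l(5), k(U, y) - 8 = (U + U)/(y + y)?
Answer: -440/3 ≈ -146.67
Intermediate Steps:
k(U, y) = 8 + U/y (k(U, y) = 8 + (U + U)/(y + y) = 8 + (2*U)/((2*y)) = 8 + (2*U)*(1/(2*y)) = 8 + U/y)
j(B, P) = 5 + P (j(B, P) = P + 5 = 5 + P)
j(-3, a(3))*(k(-7, 3) - 19) = (5 + (3 + 3))*((8 - 7/3) - 19) = (5 + 6)*((8 - 7*⅓) - 19) = 11*((8 - 7/3) - 19) = 11*(17/3 - 19) = 11*(-40/3) = -440/3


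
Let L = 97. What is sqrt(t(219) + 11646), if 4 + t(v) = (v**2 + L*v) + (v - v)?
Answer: sqrt(80846) ≈ 284.33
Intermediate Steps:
t(v) = -4 + v**2 + 97*v (t(v) = -4 + ((v**2 + 97*v) + (v - v)) = -4 + ((v**2 + 97*v) + 0) = -4 + (v**2 + 97*v) = -4 + v**2 + 97*v)
sqrt(t(219) + 11646) = sqrt((-4 + 219**2 + 97*219) + 11646) = sqrt((-4 + 47961 + 21243) + 11646) = sqrt(69200 + 11646) = sqrt(80846)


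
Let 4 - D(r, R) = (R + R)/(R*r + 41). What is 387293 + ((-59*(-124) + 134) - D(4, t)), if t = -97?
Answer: 136974627/347 ≈ 3.9474e+5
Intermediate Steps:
D(r, R) = 4 - 2*R/(41 + R*r) (D(r, R) = 4 - (R + R)/(R*r + 41) = 4 - 2*R/(41 + R*r))
387293 + ((-59*(-124) + 134) - D(4, t)) = 387293 + ((-59*(-124) + 134) - 2*(82 - 1*(-97) + 2*(-97)*4)/(41 - 97*4)) = 387293 + ((7316 + 134) - 2*(82 + 97 - 776)/(41 - 388)) = 387293 + (7450 - 2*(-597)/(-347)) = 387293 + (7450 - 2*(-1)*(-597)/347) = 387293 + (7450 - 1*1194/347) = 387293 + (7450 - 1194/347) = 387293 + 2583956/347 = 136974627/347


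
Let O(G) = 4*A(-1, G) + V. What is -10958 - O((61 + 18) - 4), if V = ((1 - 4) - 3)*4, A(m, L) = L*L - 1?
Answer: -33430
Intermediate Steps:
A(m, L) = -1 + L² (A(m, L) = L² - 1 = -1 + L²)
V = -24 (V = (-3 - 3)*4 = -6*4 = -24)
O(G) = -28 + 4*G² (O(G) = 4*(-1 + G²) - 24 = (-4 + 4*G²) - 24 = -28 + 4*G²)
-10958 - O((61 + 18) - 4) = -10958 - (-28 + 4*((61 + 18) - 4)²) = -10958 - (-28 + 4*(79 - 4)²) = -10958 - (-28 + 4*75²) = -10958 - (-28 + 4*5625) = -10958 - (-28 + 22500) = -10958 - 1*22472 = -10958 - 22472 = -33430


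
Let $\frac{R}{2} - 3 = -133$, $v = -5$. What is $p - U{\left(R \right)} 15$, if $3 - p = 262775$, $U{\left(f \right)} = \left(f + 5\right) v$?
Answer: $-281897$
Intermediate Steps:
$R = -260$ ($R = 6 + 2 \left(-133\right) = 6 - 266 = -260$)
$U{\left(f \right)} = -25 - 5 f$ ($U{\left(f \right)} = \left(f + 5\right) \left(-5\right) = \left(5 + f\right) \left(-5\right) = -25 - 5 f$)
$p = -262772$ ($p = 3 - 262775 = -262772$)
$p - U{\left(R \right)} 15 = -262772 - \left(-25 - -1300\right) 15 = -262772 - \left(-25 + 1300\right) 15 = -262772 - 1275 \cdot 15 = -262772 - 19125 = -281897$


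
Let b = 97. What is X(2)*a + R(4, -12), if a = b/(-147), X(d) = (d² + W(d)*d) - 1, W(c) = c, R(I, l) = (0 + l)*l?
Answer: 2927/21 ≈ 139.38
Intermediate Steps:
R(I, l) = l² (R(I, l) = l*l = l²)
X(d) = -1 + 2*d² (X(d) = (d² + d*d) - 1 = (d² + d²) - 1 = 2*d² - 1 = -1 + 2*d²)
a = -97/147 (a = 97/(-147) = 97*(-1/147) = -97/147 ≈ -0.65986)
X(2)*a + R(4, -12) = (-1 + 2*2²)*(-97/147) + (-12)² = (-1 + 2*4)*(-97/147) + 144 = (-1 + 8)*(-97/147) + 144 = 7*(-97/147) + 144 = -97/21 + 144 = 2927/21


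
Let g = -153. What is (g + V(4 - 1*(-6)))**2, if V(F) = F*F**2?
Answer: 717409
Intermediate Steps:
V(F) = F**3
(g + V(4 - 1*(-6)))**2 = (-153 + (4 - 1*(-6))**3)**2 = (-153 + (4 + 6)**3)**2 = (-153 + 10**3)**2 = (-153 + 1000)**2 = 847**2 = 717409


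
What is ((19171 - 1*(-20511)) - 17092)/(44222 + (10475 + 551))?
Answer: 3765/9208 ≈ 0.40888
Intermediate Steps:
((19171 - 1*(-20511)) - 17092)/(44222 + (10475 + 551)) = ((19171 + 20511) - 17092)/(44222 + 11026) = (39682 - 17092)/55248 = 22590*(1/55248) = 3765/9208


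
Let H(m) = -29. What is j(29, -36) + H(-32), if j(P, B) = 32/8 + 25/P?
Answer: -700/29 ≈ -24.138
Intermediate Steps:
j(P, B) = 4 + 25/P (j(P, B) = 32*(⅛) + 25/P = 4 + 25/P)
j(29, -36) + H(-32) = (4 + 25/29) - 29 = 141/29 - 29 = -700/29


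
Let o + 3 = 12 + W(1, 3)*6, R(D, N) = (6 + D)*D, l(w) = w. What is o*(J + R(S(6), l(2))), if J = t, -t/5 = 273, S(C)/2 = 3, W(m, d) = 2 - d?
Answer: -3879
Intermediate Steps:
S(C) = 6 (S(C) = 2*3 = 6)
R(D, N) = D*(6 + D)
t = -1365 (t = -5*273 = -1365)
o = 3 (o = -3 + (12 + (2 - 1*3)*6) = -3 + (12 + (2 - 3)*6) = -3 + (12 - 1*6) = -3 + (12 - 6) = -3 + 6 = 3)
J = -1365
o*(J + R(S(6), l(2))) = 3*(-1365 + 6*(6 + 6)) = 3*(-1365 + 6*12) = 3*(-1365 + 72) = 3*(-1293) = -3879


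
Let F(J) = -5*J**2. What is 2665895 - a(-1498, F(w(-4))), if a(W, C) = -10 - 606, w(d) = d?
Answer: 2666511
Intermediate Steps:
a(W, C) = -616
2665895 - a(-1498, F(w(-4))) = 2665895 - 1*(-616) = 2665895 + 616 = 2666511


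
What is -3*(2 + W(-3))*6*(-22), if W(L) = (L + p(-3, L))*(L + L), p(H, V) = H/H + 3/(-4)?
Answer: 7326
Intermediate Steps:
p(H, V) = 1/4 (p(H, V) = 1 + 3*(-1/4) = 1 - 3/4 = 1/4)
W(L) = 2*L*(1/4 + L) (W(L) = (L + 1/4)*(L + L) = (1/4 + L)*(2*L) = 2*L*(1/4 + L))
-3*(2 + W(-3))*6*(-22) = -3*(2 + (1/2)*(-3)*(1 + 4*(-3)))*6*(-22) = -3*(2 + (1/2)*(-3)*(1 - 12))*(-132) = -3*(2 + (1/2)*(-3)*(-11))*(-132) = -3*(2 + 33/2)*(-132) = -3*(37/2)*(-132) = -111*(-132)/2 = -1*(-7326) = 7326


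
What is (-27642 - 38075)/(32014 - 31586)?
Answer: -65717/428 ≈ -153.54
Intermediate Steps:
(-27642 - 38075)/(32014 - 31586) = -65717/428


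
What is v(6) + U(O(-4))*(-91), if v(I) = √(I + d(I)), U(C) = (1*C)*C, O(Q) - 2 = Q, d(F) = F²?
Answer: -364 + √42 ≈ -357.52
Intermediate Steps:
O(Q) = 2 + Q
U(C) = C² (U(C) = C*C = C²)
v(I) = √(I + I²)
v(6) + U(O(-4))*(-91) = √(6*(1 + 6)) + (2 - 4)²*(-91) = √(6*7) + (-2)²*(-91) = √42 + 4*(-91) = √42 - 364 = -364 + √42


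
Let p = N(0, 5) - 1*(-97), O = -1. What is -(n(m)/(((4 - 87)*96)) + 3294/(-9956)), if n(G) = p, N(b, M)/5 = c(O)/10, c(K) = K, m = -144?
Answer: 13603673/39664704 ≈ 0.34297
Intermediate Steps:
N(b, M) = -½ (N(b, M) = 5*(-1/10) = 5*(-1*⅒) = 5*(-⅒) = -½)
p = 193/2 (p = -½ - 1*(-97) = -½ + 97 = 193/2 ≈ 96.500)
n(G) = 193/2
-(n(m)/(((4 - 87)*96)) + 3294/(-9956)) = -(193/(2*(((4 - 87)*96))) + 3294/(-9956)) = -(193/(2*((-83*96))) + 3294*(-1/9956)) = -((193/2)/(-7968) - 1647/4978) = -((193/2)*(-1/7968) - 1647/4978) = -(-193/15936 - 1647/4978) = -1*(-13603673/39664704) = 13603673/39664704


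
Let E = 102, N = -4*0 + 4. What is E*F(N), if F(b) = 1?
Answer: 102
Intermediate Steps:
N = 4 (N = 0 + 4 = 4)
E*F(N) = 102*1 = 102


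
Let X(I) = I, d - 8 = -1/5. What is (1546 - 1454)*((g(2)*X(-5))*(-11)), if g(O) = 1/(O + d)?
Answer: 25300/49 ≈ 516.33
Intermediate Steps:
d = 39/5 (d = 8 - 1/5 = 8 - 1*⅕ = 8 - ⅕ = 39/5 ≈ 7.8000)
g(O) = 1/(39/5 + O) (g(O) = 1/(O + 39/5) = 1/(39/5 + O))
(1546 - 1454)*((g(2)*X(-5))*(-11)) = (1546 - 1454)*(((5/(39 + 5*2))*(-5))*(-11)) = 92*(((5/(39 + 10))*(-5))*(-11)) = 92*(((5/49)*(-5))*(-11)) = 92*(-25/49*(-11)) = 92*(275/49) = 25300/49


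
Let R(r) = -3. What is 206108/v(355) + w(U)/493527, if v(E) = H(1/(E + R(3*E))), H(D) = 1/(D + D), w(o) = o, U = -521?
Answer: 25429942805/21715188 ≈ 1171.1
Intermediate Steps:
H(D) = 1/(2*D)
v(E) = -3/2 + E/2 (v(E) = 1/(2*(1/(E - 3))) = 1/(2*(1/(-3 + E))) = (-3 + E)/2 = -3/2 + E/2)
206108/v(355) + w(U)/493527 = 206108/(-3/2 + (½)*355) - 521/493527 = 206108/(-3/2 + 355/2) - 521*1/493527 = 206108/176 - 521/493527 = 206108*(1/176) - 521/493527 = 51527/44 - 521/493527 = 25429942805/21715188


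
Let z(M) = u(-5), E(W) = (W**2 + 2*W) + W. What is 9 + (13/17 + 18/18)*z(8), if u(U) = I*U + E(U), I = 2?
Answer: 9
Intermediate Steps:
E(W) = W**2 + 3*W
u(U) = 2*U + U*(3 + U)
z(M) = 0 (z(M) = -5*(5 - 5) = -5*0 = 0)
9 + (13/17 + 18/18)*z(8) = 9 + (13/17 + 18/18)*0 = 9 + (13*(1/17) + 18*(1/18))*0 = 9 + (13/17 + 1)*0 = 9 + (30/17)*0 = 9 + 0 = 9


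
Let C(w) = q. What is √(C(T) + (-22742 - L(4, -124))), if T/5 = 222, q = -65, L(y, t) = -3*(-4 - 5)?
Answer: 7*I*√466 ≈ 151.11*I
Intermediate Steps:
L(y, t) = 27 (L(y, t) = -3*(-9) = 27)
T = 1110 (T = 5*222 = 1110)
C(w) = -65
√(C(T) + (-22742 - L(4, -124))) = √(-65 + (-22742 - 1*27)) = √(-65 + (-22742 - 27)) = √(-65 - 22769) = √(-22834) = 7*I*√466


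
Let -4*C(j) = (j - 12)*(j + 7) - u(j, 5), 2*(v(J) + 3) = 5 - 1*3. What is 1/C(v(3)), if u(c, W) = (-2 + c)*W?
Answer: 2/25 ≈ 0.080000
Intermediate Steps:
v(J) = -2 (v(J) = -3 + (5 - 1*3)/2 = -3 + (5 - 3)/2 = -3 + (½)*2 = -3 + 1 = -2)
u(c, W) = W*(-2 + c)
C(j) = -5/2 + 5*j/4 - (-12 + j)*(7 + j)/4 (C(j) = -((j - 12)*(j + 7) - 5*(-2 + j))/4 = -((-12 + j)*(7 + j) - (-10 + 5*j))/4 = -((-12 + j)*(7 + j) + (10 - 5*j))/4 = -(10 - 5*j + (-12 + j)*(7 + j))/4 = -5/2 + 5*j/4 - (-12 + j)*(7 + j)/4)
1/C(v(3)) = 1/(37/2 - ¼*(-2)² + (5/2)*(-2)) = 1/(37/2 - ¼*4 - 5) = 1/(37/2 - 1 - 5) = 1/(25/2) = 2/25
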